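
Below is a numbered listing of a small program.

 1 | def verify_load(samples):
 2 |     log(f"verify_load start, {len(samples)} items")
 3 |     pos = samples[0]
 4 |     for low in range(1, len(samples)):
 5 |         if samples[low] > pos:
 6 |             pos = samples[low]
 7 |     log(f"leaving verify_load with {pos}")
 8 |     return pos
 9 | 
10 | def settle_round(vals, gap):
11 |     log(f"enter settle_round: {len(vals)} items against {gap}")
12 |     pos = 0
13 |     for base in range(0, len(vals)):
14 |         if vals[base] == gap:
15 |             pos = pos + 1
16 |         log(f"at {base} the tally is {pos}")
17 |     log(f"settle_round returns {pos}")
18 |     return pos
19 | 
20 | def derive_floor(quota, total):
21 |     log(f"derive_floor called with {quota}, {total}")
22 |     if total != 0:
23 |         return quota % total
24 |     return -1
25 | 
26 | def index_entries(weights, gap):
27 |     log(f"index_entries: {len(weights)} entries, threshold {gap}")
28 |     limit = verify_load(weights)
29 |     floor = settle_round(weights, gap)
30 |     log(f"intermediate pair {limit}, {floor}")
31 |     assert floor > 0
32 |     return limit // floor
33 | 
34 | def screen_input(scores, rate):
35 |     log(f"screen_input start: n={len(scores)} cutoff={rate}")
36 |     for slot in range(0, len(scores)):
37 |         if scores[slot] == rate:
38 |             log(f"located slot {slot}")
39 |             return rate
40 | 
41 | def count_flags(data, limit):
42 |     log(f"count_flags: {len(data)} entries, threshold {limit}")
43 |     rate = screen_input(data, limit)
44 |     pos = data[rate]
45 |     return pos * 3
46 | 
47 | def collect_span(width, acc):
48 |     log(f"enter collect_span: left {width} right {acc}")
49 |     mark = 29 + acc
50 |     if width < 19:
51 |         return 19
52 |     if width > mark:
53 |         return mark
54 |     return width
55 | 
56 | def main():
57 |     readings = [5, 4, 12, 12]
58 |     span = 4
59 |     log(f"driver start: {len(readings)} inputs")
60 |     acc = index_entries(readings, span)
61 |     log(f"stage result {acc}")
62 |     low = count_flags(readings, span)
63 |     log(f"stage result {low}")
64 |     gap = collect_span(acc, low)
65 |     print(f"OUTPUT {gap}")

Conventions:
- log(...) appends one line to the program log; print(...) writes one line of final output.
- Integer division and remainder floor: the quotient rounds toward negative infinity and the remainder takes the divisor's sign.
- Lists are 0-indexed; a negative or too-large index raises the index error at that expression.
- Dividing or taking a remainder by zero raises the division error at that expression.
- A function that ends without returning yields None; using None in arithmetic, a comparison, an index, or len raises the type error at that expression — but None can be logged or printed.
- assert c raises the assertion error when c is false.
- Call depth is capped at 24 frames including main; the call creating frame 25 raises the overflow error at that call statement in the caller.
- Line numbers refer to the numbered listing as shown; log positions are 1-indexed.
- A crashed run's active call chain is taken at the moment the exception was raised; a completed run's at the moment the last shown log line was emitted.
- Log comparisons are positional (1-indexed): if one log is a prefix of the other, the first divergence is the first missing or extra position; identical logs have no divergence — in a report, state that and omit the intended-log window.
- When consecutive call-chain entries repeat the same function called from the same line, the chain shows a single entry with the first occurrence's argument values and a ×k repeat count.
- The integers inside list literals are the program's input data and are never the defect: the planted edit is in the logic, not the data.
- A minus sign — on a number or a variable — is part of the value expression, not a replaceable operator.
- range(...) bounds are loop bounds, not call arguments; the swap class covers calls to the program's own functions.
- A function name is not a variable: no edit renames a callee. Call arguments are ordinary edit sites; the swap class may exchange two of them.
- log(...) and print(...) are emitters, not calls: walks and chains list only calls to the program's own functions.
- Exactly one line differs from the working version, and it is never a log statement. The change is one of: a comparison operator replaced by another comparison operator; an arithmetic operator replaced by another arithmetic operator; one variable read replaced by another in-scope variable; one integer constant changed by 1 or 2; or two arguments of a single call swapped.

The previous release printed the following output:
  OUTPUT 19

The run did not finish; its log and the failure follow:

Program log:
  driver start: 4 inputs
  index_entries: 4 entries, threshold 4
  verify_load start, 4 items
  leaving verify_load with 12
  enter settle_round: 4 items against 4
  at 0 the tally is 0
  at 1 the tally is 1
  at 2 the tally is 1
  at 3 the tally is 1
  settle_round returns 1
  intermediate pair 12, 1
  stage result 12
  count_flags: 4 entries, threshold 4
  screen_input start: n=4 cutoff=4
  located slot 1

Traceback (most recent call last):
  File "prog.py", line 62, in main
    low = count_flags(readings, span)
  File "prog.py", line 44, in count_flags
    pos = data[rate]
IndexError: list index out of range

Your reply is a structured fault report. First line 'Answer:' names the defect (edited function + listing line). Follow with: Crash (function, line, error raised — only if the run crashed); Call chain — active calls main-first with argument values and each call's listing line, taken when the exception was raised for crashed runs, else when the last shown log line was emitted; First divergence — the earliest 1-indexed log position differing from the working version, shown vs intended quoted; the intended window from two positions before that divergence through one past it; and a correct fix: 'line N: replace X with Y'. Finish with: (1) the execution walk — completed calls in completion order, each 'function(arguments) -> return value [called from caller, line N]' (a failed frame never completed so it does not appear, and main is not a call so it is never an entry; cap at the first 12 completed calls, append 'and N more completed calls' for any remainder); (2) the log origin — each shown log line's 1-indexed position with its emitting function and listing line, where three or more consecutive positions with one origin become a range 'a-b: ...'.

Answer: the defect is in screen_input at line 39.
The tell: Only 15 log lines were emitted before the run died; the intended continuation was 'stage result 12'.
Crash: count_flags, line 44, IndexError.
Call chain: main -> count_flags([5, 4, 12, 12], 4) (called at line 62).
First divergence: position 16 — the faulty run's log ends after 15 lines; the working version continues with 'stage result 12'.
Intended log window:
  14: screen_input start: n=4 cutoff=4
  15: located slot 1
  16: stage result 12
  17: enter collect_span: left 12 right 12
Execution walk:
  verify_load([5, 4, 12, 12]) -> 12  [called from index_entries, line 28]
  settle_round([5, 4, 12, 12], 4) -> 1  [called from index_entries, line 29]
  index_entries([5, 4, 12, 12], 4) -> 12  [called from main, line 60]
  screen_input([5, 4, 12, 12], 4) -> 4  [called from count_flags, line 43]
Origin of each log line:
  1: logged in main at line 59
  2: logged in index_entries at line 27
  3: logged in verify_load at line 2
  4: logged in verify_load at line 7
  5: logged in settle_round at line 11
  6-9: logged in settle_round at line 16
  10: logged in settle_round at line 17
  11: logged in index_entries at line 30
  12: logged in main at line 61
  13: logged in count_flags at line 42
  14: logged in screen_input at line 35
  15: logged in screen_input at line 38
A correct fix: line 39: replace `rate` with `slot`.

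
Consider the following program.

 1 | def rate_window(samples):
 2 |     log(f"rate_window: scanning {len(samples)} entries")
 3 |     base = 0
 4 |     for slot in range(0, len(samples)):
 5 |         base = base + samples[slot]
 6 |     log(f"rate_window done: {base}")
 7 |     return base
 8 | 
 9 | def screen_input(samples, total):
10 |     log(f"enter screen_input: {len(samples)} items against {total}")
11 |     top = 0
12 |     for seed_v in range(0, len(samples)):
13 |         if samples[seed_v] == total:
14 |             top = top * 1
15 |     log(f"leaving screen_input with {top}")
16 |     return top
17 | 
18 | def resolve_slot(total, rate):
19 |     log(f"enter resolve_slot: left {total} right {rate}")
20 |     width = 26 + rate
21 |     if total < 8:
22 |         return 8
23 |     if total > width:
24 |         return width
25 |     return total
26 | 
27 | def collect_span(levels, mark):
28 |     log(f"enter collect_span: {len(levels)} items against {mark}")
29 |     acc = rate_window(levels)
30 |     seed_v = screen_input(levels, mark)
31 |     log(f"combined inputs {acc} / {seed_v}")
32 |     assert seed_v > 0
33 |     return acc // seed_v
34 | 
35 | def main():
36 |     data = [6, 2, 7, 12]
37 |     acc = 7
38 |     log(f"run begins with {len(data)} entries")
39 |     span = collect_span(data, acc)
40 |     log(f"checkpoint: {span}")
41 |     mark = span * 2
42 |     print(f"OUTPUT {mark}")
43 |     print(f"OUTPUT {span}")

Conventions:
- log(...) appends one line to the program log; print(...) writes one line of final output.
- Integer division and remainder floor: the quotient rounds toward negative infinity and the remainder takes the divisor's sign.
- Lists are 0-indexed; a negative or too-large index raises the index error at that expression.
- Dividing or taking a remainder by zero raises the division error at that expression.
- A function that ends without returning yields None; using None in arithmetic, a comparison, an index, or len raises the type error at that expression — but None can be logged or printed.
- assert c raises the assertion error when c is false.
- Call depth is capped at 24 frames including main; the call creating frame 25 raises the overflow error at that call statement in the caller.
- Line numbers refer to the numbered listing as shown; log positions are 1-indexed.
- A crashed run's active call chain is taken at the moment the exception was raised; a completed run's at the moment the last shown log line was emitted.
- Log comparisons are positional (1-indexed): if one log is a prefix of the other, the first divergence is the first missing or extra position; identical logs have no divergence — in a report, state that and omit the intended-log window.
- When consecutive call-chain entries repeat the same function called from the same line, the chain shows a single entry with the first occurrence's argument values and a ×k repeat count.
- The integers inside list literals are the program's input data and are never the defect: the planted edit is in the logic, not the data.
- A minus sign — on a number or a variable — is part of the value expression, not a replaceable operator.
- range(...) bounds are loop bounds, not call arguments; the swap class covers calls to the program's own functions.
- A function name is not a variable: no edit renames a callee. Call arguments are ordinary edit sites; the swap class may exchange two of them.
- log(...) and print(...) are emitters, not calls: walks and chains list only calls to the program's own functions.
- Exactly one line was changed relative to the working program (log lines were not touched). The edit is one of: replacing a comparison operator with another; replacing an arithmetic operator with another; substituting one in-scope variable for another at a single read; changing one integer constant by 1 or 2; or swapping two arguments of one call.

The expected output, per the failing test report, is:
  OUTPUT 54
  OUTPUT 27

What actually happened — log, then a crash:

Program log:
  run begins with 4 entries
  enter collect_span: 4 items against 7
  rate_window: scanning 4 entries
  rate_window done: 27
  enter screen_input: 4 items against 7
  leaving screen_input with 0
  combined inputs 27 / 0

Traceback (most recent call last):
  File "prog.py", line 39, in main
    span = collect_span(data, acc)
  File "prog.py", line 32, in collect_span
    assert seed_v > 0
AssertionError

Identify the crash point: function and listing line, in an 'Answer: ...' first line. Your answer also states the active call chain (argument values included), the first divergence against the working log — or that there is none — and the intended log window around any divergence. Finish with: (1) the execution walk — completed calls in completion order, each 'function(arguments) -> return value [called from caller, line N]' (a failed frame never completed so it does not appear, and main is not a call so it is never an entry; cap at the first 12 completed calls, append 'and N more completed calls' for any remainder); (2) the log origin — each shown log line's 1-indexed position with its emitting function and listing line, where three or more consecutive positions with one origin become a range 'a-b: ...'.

Answer: the error was raised in collect_span, line 32.
The tell: Log line 6 is where behavior first shows: 'leaving screen_input with 0' appears instead of 'leaving screen_input with 1'.
Call chain: main -> collect_span([6, 2, 7, 12], 7) (called at line 39).
First divergence: position 6; shown 'leaving screen_input with 0' vs intended 'leaving screen_input with 1'.
Intended log window:
  4: rate_window done: 27
  5: enter screen_input: 4 items against 7
  6: leaving screen_input with 1
  7: combined inputs 27 / 1
Execution walk:
  rate_window([6, 2, 7, 12]) -> 27  [called from collect_span, line 29]
  screen_input([6, 2, 7, 12], 7) -> 0  [called from collect_span, line 30]
Log origins:
  1: emitted by main (line 38)
  2: emitted by collect_span (line 28)
  3: emitted by rate_window (line 2)
  4: emitted by rate_window (line 6)
  5: emitted by screen_input (line 10)
  6: emitted by screen_input (line 15)
  7: emitted by collect_span (line 31)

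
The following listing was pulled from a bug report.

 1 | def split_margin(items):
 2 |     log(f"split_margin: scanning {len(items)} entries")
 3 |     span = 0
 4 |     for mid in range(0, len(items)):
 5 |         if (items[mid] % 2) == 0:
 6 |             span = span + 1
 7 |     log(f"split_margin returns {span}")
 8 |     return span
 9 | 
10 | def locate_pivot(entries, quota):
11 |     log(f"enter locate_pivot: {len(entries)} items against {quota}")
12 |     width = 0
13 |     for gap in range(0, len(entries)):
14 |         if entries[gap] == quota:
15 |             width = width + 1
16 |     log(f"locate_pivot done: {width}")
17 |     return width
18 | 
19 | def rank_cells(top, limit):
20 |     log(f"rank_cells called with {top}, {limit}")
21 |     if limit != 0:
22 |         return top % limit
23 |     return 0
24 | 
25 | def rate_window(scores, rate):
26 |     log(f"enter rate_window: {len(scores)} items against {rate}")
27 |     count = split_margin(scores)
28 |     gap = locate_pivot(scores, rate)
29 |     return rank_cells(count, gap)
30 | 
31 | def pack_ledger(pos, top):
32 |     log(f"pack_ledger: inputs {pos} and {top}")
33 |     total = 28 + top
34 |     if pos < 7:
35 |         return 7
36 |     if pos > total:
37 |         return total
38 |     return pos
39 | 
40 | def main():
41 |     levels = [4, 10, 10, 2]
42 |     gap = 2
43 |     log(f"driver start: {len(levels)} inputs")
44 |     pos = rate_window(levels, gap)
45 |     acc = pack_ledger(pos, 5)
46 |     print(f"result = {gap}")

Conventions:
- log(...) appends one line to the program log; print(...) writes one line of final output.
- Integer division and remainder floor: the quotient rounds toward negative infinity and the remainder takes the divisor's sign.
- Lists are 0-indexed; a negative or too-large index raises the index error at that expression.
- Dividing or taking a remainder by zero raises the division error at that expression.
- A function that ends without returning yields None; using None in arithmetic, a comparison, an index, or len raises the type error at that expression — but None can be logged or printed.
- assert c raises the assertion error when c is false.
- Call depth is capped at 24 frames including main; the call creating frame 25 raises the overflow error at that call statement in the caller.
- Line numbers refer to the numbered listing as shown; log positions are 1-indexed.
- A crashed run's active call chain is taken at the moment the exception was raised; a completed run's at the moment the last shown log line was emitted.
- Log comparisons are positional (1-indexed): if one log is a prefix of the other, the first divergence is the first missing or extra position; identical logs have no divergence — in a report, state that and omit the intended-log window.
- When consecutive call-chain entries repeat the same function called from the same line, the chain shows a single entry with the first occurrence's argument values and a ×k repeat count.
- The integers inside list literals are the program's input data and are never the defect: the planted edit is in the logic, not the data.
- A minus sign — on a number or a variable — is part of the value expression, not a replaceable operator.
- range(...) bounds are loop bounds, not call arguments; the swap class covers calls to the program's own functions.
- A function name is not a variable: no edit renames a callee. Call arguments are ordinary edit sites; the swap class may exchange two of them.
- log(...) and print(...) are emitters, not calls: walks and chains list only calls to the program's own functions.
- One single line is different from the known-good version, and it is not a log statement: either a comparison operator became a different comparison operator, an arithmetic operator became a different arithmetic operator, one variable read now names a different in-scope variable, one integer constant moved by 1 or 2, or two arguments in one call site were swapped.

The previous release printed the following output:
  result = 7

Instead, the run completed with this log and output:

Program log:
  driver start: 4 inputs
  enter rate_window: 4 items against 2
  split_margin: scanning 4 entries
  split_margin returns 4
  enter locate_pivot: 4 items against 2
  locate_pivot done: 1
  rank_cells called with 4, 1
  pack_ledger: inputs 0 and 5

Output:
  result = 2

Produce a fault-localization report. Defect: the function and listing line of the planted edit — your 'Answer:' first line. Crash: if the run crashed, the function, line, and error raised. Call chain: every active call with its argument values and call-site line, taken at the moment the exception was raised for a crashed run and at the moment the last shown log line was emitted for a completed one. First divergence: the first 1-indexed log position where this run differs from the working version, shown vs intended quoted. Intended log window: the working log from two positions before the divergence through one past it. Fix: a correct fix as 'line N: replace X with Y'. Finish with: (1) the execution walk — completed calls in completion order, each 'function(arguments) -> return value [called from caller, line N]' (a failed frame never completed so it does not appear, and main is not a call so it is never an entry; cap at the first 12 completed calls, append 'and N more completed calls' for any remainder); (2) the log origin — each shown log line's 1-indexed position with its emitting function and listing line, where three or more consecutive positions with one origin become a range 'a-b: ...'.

Answer: the defect is in main at line 46.
The tell: Nothing in the log betrays the bug — only the output does.
Call chain: main -> pack_ledger(0, 5) (called at line 45).
First divergence: none; the two logs match at every position.
Execution walk:
  split_margin([4, 10, 10, 2]) -> 4  [called from rate_window, line 27]
  locate_pivot([4, 10, 10, 2], 2) -> 1  [called from rate_window, line 28]
  rank_cells(4, 1) -> 0  [called from rate_window, line 29]
  rate_window([4, 10, 10, 2], 2) -> 0  [called from main, line 44]
  pack_ledger(0, 5) -> 7  [called from main, line 45]
Log line origins:
  1 — main, line 43
  2 — rate_window, line 26
  3 — split_margin, line 2
  4 — split_margin, line 7
  5 — locate_pivot, line 11
  6 — locate_pivot, line 16
  7 — rank_cells, line 20
  8 — pack_ledger, line 32
A correct fix: line 46: replace `gap` with `acc`.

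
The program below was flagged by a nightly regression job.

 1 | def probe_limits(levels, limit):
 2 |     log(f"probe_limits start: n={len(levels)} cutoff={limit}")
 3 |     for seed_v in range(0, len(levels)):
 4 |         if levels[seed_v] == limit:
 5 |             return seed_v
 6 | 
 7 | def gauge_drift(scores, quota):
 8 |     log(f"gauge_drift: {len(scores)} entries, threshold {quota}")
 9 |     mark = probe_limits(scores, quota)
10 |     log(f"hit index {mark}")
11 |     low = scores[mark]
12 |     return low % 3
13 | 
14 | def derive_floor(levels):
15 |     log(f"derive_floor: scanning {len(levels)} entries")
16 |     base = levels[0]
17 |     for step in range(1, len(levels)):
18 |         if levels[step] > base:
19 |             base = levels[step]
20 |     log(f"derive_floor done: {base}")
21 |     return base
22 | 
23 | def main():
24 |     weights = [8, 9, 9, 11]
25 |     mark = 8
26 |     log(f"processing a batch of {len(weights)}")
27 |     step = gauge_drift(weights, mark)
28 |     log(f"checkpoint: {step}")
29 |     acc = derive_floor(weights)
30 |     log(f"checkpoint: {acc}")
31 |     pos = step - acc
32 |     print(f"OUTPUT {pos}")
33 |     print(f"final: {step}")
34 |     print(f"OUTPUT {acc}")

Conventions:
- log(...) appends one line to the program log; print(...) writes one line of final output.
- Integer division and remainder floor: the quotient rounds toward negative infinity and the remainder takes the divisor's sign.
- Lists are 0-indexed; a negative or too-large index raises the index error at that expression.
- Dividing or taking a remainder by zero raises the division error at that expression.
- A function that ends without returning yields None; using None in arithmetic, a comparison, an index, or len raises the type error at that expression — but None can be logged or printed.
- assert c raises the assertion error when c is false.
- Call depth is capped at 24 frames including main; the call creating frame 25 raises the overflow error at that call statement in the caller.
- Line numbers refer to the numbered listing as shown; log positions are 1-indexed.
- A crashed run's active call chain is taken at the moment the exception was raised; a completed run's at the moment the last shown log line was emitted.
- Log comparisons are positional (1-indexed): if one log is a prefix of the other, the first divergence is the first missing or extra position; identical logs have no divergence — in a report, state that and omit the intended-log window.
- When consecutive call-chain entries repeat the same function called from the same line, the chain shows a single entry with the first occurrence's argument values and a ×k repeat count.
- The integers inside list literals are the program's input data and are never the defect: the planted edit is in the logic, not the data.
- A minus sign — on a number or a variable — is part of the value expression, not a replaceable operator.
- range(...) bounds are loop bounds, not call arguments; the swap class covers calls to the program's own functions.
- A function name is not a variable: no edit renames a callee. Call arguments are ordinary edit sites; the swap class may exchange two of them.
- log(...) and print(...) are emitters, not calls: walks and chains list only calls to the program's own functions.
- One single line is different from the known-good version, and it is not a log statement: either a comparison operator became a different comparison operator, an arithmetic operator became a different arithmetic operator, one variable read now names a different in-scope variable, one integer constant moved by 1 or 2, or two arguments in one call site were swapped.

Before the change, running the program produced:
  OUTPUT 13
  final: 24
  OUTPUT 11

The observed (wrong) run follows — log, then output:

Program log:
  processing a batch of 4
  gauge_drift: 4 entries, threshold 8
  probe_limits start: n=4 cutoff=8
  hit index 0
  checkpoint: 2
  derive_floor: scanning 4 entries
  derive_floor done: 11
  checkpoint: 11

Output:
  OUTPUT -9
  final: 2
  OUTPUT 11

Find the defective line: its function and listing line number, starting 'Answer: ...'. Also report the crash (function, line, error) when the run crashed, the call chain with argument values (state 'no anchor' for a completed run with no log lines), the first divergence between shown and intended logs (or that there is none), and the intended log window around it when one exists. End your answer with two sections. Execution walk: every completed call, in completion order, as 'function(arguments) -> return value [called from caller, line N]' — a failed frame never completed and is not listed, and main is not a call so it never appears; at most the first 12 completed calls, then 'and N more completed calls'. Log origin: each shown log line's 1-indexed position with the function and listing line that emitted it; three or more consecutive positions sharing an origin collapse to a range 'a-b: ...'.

Answer: the defect is in gauge_drift at line 12.
Key observation: Position 5 is the first bad log line: 'checkpoint: 2' should read 'checkpoint: 24'.
Call chain: main.
First divergence: position 5 — the shown line 'checkpoint: 2' should read 'checkpoint: 24'.
Intended log window:
  3: probe_limits start: n=4 cutoff=8
  4: hit index 0
  5: checkpoint: 24
  6: derive_floor: scanning 4 entries
Execution walk:
  probe_limits([8, 9, 9, 11], 8) -> 0  [called from gauge_drift, line 9]
  gauge_drift([8, 9, 9, 11], 8) -> 2  [called from main, line 27]
  derive_floor([8, 9, 9, 11]) -> 11  [called from main, line 29]
Origin of each log line:
  1: logged in main at line 26
  2: logged in gauge_drift at line 8
  3: logged in probe_limits at line 2
  4: logged in gauge_drift at line 10
  5: logged in main at line 28
  6: logged in derive_floor at line 15
  7: logged in derive_floor at line 20
  8: logged in main at line 30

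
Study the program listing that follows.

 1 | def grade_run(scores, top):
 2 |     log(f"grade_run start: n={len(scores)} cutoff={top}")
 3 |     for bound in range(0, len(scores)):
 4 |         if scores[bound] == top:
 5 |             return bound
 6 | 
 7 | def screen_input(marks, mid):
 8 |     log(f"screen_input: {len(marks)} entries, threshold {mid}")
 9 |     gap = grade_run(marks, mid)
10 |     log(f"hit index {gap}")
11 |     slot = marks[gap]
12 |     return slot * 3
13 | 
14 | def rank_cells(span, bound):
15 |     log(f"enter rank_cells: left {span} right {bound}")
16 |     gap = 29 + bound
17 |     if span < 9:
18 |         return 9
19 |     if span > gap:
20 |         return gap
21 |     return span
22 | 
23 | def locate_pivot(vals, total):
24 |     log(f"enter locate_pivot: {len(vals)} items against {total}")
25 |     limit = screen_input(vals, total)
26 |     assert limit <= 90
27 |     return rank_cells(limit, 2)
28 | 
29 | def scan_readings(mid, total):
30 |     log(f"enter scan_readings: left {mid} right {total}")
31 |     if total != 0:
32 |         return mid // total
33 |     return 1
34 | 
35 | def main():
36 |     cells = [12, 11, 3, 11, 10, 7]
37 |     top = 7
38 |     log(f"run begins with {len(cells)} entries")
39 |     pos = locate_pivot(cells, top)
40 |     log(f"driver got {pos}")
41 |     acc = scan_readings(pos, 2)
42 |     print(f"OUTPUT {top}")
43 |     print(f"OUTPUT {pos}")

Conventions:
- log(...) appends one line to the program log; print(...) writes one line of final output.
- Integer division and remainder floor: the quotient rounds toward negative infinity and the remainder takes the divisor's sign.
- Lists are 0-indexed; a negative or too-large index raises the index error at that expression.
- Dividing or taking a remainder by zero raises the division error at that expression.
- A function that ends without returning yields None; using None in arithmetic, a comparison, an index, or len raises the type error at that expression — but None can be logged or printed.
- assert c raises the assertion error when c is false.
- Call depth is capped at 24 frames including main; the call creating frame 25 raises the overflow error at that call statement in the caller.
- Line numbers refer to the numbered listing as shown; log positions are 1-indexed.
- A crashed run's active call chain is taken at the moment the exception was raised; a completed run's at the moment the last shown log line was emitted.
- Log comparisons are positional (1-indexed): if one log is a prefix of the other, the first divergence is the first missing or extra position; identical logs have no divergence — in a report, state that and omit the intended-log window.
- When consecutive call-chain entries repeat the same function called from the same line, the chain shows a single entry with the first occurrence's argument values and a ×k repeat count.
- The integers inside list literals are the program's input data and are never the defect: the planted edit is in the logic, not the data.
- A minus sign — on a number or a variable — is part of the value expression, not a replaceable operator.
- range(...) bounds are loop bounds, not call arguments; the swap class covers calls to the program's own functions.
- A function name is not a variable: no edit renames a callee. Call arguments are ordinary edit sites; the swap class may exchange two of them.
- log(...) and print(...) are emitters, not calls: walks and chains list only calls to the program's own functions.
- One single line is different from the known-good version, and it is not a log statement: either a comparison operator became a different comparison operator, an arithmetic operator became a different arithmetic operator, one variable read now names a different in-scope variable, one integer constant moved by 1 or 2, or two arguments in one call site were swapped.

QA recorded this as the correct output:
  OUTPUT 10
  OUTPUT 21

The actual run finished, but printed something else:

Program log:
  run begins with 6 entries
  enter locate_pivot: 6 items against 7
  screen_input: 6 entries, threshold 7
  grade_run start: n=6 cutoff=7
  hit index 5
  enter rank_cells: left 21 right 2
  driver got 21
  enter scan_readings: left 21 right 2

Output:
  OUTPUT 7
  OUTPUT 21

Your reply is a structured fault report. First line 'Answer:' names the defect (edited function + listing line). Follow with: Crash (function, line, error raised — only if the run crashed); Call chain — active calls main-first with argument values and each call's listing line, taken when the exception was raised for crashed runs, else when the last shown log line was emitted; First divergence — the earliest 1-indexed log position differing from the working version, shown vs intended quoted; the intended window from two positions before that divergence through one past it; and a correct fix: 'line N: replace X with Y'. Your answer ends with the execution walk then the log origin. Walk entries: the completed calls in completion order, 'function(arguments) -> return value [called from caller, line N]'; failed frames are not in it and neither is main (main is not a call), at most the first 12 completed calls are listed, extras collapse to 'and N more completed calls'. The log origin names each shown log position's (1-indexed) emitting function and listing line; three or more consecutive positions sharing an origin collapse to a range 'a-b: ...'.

Answer: the defect is in main at line 42.
The tell: Every logged value matches the working version; the printed result is what differs.
Call chain: main -> scan_readings(21, 2) (called at line 41).
First divergence: none; the two logs match at every position.
Execution walk:
  grade_run([12, 11, 3, 11, 10, 7], 7) -> 5  [called from screen_input, line 9]
  screen_input([12, 11, 3, 11, 10, 7], 7) -> 21  [called from locate_pivot, line 25]
  rank_cells(21, 2) -> 21  [called from locate_pivot, line 27]
  locate_pivot([12, 11, 3, 11, 10, 7], 7) -> 21  [called from main, line 39]
  scan_readings(21, 2) -> 10  [called from main, line 41]
Log line origins:
  1 — main, line 38
  2 — locate_pivot, line 24
  3 — screen_input, line 8
  4 — grade_run, line 2
  5 — screen_input, line 10
  6 — rank_cells, line 15
  7 — main, line 40
  8 — scan_readings, line 30
A correct fix: line 42: replace `top` with `acc`.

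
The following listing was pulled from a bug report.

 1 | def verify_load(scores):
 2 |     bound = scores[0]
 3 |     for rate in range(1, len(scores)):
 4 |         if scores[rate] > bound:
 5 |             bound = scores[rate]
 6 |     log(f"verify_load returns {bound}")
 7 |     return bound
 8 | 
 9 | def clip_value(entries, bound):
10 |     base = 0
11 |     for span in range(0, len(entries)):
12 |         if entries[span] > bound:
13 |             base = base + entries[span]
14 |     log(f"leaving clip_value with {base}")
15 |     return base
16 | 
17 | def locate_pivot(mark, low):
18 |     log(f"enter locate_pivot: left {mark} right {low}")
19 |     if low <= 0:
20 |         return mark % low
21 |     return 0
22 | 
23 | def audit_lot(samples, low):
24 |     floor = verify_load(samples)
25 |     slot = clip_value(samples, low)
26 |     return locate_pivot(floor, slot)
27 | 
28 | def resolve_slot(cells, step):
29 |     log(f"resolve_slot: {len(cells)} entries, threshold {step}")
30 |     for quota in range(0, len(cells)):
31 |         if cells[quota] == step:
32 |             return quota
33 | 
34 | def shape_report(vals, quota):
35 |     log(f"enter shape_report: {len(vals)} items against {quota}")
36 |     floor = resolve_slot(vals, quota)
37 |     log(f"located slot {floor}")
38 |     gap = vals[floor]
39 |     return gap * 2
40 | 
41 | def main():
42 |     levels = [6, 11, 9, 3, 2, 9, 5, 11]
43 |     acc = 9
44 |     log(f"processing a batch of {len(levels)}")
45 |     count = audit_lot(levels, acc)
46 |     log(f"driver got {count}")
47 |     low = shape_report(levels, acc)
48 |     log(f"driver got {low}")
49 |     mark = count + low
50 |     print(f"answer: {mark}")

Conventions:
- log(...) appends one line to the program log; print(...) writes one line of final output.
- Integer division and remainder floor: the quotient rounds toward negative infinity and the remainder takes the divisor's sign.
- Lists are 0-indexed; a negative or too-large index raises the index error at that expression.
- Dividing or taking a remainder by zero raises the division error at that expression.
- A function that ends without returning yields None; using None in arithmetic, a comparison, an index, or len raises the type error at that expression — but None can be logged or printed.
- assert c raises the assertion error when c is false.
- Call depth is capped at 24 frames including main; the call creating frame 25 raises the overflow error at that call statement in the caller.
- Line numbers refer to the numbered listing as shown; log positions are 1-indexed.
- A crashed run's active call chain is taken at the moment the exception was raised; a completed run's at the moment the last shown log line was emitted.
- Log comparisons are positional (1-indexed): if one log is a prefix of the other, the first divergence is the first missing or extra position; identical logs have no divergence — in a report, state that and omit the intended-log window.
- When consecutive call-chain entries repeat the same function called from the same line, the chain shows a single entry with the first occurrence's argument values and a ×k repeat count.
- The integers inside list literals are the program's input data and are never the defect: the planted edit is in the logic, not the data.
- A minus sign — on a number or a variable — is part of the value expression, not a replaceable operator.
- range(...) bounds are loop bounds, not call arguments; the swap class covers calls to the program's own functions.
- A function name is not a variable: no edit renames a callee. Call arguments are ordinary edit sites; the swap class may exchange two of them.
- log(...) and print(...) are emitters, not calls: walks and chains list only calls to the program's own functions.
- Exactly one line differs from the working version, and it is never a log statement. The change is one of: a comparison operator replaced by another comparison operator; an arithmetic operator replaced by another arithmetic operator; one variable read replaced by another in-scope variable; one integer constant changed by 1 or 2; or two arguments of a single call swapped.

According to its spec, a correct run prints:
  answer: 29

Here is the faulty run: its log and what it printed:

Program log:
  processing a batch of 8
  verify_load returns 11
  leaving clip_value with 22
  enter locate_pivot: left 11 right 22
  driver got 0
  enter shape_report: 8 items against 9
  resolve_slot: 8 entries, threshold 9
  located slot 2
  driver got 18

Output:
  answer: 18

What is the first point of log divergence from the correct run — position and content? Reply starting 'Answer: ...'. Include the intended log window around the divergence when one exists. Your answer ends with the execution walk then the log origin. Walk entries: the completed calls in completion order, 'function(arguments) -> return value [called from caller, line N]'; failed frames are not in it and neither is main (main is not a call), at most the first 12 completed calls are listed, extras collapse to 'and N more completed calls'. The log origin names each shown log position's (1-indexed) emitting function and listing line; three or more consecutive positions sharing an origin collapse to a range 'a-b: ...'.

Answer: position 5 — the shown line 'driver got 0' should read 'driver got 11'.
Intended log window:
  3: leaving clip_value with 22
  4: enter locate_pivot: left 11 right 22
  5: driver got 11
  6: enter shape_report: 8 items against 9
Execution walk:
  verify_load([6, 11, 9, 3, 2, 9, 5, 11]) -> 11  [called from audit_lot, line 24]
  clip_value([6, 11, 9, 3, 2, 9, 5, 11], 9) -> 22  [called from audit_lot, line 25]
  locate_pivot(11, 22) -> 0  [called from audit_lot, line 26]
  audit_lot([6, 11, 9, 3, 2, 9, 5, 11], 9) -> 0  [called from main, line 45]
  resolve_slot([6, 11, 9, 3, 2, 9, 5, 11], 9) -> 2  [called from shape_report, line 36]
  shape_report([6, 11, 9, 3, 2, 9, 5, 11], 9) -> 18  [called from main, line 47]
Log origins:
  1 — main, line 44
  2 — verify_load, line 6
  3 — clip_value, line 14
  4 — locate_pivot, line 18
  5 — main, line 46
  6 — shape_report, line 35
  7 — resolve_slot, line 29
  8 — shape_report, line 37
  9 — main, line 48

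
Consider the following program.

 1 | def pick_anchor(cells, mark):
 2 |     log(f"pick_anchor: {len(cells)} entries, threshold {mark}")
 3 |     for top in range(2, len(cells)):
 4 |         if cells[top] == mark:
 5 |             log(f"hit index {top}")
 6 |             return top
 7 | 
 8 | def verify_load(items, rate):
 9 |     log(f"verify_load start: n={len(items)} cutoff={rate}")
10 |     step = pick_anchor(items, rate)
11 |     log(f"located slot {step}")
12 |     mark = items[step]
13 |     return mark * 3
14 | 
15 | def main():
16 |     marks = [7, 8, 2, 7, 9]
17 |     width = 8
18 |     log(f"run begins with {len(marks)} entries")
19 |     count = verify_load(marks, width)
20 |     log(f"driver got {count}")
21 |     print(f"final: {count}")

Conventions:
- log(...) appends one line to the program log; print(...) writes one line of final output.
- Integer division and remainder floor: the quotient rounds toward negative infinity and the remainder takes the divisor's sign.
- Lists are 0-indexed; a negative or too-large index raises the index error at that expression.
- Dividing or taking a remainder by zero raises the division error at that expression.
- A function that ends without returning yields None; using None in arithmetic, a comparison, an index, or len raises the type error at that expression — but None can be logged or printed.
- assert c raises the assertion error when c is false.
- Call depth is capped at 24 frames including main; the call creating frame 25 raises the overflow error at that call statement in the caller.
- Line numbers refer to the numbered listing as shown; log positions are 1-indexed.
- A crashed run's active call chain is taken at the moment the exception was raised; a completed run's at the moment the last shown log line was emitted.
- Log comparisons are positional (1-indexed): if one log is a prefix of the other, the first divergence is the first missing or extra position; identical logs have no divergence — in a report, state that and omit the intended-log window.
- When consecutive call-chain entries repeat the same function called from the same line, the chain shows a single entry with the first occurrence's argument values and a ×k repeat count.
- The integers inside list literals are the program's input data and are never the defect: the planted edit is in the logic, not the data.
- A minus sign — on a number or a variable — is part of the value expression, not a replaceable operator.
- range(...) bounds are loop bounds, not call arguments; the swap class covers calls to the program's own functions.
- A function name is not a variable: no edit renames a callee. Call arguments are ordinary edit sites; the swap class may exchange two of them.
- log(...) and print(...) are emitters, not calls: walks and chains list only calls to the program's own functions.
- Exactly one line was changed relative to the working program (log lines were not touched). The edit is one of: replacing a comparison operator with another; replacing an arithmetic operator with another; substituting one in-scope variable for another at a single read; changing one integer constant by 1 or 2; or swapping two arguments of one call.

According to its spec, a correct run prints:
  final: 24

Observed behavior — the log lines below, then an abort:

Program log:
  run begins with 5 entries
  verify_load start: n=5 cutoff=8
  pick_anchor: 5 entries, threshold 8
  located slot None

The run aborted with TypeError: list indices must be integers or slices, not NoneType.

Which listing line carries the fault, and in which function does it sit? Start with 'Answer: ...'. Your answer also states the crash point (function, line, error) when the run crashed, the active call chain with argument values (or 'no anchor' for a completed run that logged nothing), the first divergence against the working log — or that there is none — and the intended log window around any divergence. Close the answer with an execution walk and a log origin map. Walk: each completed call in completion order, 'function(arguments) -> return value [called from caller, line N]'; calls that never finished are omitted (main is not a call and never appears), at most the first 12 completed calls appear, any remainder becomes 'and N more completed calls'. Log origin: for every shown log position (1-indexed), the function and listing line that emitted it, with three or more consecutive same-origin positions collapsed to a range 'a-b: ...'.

Answer: the defect is in pick_anchor at line 3.
The tell: The log first diverges at position 4: the faulty run prints 'located slot None' where the working version prints 'hit index 1'.
Crash: verify_load, line 12, TypeError.
Call chain: main -> verify_load([7, 8, 2, 7, 9], 8) (called at line 19).
First divergence: position 4 — the shown line 'located slot None' should read 'hit index 1'.
Intended log window:
  2: verify_load start: n=5 cutoff=8
  3: pick_anchor: 5 entries, threshold 8
  4: hit index 1
  5: located slot 1
Execution walk:
  pick_anchor([7, 8, 2, 7, 9], 8) -> None  [called from verify_load, line 10]
Origin of each log line:
  1 — main, line 18
  2 — verify_load, line 9
  3 — pick_anchor, line 2
  4 — verify_load, line 11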